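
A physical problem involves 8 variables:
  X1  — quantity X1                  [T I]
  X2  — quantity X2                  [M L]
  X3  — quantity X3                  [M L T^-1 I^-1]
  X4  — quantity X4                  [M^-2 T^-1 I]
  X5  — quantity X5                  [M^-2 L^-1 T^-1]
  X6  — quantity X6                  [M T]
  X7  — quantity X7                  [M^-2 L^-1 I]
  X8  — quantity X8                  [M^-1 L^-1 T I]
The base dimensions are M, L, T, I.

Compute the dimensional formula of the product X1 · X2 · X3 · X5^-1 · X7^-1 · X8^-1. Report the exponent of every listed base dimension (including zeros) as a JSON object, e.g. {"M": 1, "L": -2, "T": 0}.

Dimensional matrix (M×L×T×I by X1×X2×X3×X4×X5×X6×X7×X8):
  M: [ 0  1  1 -2 -2  1 -2 -1]
  L: [ 0  1  1  0 -1  0 -1 -1]
  T: [ 1  0 -1 -1 -1  1  0  1]
  I: [ 1  0 -1  1  0  0  1  1]
  [M]: (1)·0+(1)·1+(1)·1+(-1)·-2+(-1)·-2+(-1)·-1 = 7
  [L]: (1)·0+(1)·1+(1)·1+(-1)·-1+(-1)·-1+(-1)·-1 = 5
  [T]: (1)·1+(1)·0+(1)·-1+(-1)·-1+(-1)·0+(-1)·1 = 0
  [I]: (1)·1+(1)·0+(1)·-1+(-1)·0+(-1)·1+(-1)·1 = -2
⇒ M^7 L^5 I^-2

{"M": 7, "L": 5, "T": 0, "I": -2}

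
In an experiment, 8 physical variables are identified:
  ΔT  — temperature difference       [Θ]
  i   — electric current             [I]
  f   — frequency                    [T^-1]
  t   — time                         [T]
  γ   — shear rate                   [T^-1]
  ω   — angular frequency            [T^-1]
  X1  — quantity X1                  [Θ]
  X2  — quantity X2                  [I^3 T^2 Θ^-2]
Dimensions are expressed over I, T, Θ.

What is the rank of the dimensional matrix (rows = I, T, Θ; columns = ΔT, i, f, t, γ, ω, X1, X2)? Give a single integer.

3

Dimensional matrix (I×T×Θ by ΔT×i×f×t×γ×ω×X1×X2):
  I: [ 0  1  0  0  0  0  0  3]
  T: [ 0  0 -1  1 -1 -1  0  2]
  Θ: [ 1  0  0  0  0  0  1 -2]
RREF → pivots at {ΔT,i,f} ⇒ r = 3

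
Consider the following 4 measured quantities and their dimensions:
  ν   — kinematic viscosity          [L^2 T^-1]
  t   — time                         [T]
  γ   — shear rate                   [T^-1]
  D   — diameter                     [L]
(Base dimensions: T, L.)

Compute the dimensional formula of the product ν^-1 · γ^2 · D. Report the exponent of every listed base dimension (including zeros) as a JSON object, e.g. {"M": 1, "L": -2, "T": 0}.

Dimensional matrix (T×L by ν×t×γ×D):
  T: [-1  1 -1  0]
  L: [ 2  0  0  1]
  [T]: (-1)·-1+(2)·-1+(1)·0 = -1
  [L]: (-1)·2+(2)·0+(1)·1 = -1
⇒ T^-1 L^-1

{"T": -1, "L": -1}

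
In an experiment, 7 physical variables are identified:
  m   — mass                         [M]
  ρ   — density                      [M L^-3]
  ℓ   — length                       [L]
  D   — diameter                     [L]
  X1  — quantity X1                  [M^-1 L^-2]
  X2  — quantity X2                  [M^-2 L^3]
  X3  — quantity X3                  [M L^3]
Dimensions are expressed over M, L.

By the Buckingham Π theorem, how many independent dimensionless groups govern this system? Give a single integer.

Write exponents as rows M,L / cols m,ρ,ℓ,D,X1,X2,X3:
  M: [ 1  1  0  0 -1 -2  1]
  L: [ 0 -3  1  1 -2  3  3]
Row reduction gives pivot columns m,ρ; rank = 2
7 vars − rank 2 = 5 Π groups

5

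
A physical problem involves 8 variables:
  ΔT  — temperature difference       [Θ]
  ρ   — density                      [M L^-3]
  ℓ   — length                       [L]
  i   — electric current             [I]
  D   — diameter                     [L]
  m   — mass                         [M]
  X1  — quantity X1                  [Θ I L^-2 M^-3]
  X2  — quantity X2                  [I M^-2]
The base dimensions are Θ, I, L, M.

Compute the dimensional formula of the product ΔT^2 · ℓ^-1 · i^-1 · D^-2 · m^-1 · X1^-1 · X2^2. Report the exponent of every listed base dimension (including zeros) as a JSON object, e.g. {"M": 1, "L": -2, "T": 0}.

Write exponents as rows Θ,I,L,M / cols ΔT,ρ,ℓ,i,D,m,X1,X2:
  Θ: [ 1  0  0  0  0  0  1  0]
  I: [ 0  0  0  1  0  0  1  1]
  L: [ 0 -3  1  0  1  0 -2  0]
  M: [ 0  1  0  0  0  1 -3 -2]
  [Θ]: (2)·1+(-1)·0+(-1)·0+(-2)·0+(-1)·0+(-1)·1+(2)·0 = 1
  [I]: (2)·0+(-1)·0+(-1)·1+(-2)·0+(-1)·0+(-1)·1+(2)·1 = 0
  [L]: (2)·0+(-1)·1+(-1)·0+(-2)·1+(-1)·0+(-1)·-2+(2)·0 = -1
  [M]: (2)·0+(-1)·0+(-1)·0+(-2)·0+(-1)·1+(-1)·-3+(2)·-2 = -2
⇒ Θ L^-1 M^-2

{"Θ": 1, "I": 0, "L": -1, "M": -2}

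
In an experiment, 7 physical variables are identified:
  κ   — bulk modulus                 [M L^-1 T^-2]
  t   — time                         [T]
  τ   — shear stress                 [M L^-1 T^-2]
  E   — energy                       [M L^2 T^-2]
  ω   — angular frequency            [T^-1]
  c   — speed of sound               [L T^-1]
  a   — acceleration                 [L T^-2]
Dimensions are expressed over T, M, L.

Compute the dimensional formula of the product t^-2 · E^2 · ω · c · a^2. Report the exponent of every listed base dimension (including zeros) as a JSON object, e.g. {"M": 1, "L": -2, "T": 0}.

{"T": -12, "M": 2, "L": 7}

Dimensional matrix (T×M×L by κ×t×τ×E×ω×c×a):
  T: [-2  1 -2 -2 -1 -1 -2]
  M: [ 1  0  1  1  0  0  0]
  L: [-1  0 -1  2  0  1  1]
  [T]: (-2)·1+(2)·-2+(1)·-1+(1)·-1+(2)·-2 = -12
  [M]: (-2)·0+(2)·1+(1)·0+(1)·0+(2)·0 = 2
  [L]: (-2)·0+(2)·2+(1)·0+(1)·1+(2)·1 = 7
⇒ T^-12 M^2 L^7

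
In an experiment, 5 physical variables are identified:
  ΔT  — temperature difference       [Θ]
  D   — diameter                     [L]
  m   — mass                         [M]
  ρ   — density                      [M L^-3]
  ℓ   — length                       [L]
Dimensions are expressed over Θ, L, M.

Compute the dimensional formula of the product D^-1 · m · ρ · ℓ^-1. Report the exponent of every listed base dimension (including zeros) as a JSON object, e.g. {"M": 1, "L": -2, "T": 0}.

Exponent matrix [Θ,L,M] × [ΔT,D,m,ρ,ℓ]:
  Θ: [ 1  0  0  0  0]
  L: [ 0  1  0 -3  1]
  M: [ 0  0  1  1  0]
  [Θ]: (-1)·0+(1)·0+(1)·0+(-1)·0 = 0
  [L]: (-1)·1+(1)·0+(1)·-3+(-1)·1 = -5
  [M]: (-1)·0+(1)·1+(1)·1+(-1)·0 = 2
⇒ L^-5 M^2

{"Θ": 0, "L": -5, "M": 2}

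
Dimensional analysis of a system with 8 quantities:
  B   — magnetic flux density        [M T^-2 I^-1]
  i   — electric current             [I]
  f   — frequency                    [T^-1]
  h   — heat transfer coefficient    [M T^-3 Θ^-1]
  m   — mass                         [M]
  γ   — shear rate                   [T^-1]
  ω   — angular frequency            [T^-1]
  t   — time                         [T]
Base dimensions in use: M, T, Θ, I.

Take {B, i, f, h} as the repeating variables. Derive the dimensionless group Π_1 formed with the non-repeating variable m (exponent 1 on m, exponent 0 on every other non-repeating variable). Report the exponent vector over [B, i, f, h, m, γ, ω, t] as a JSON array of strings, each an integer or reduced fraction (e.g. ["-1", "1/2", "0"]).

["-1", "-1", "2", "0", "1", "0", "0", "0"]

Write exponents as rows M,T,Θ,I / cols B,i,f,h,m,γ,ω,t:
  M: [ 1  0  0  1  1  0  0  0]
  T: [-2  0 -1 -3  0 -1 -1  1]
  Θ: [ 0  0  0 -1  0  0  0  0]
  I: [-1  1  0  0  0  0  0  0]
Echelon form has 4 nonzero rows (pivots: B,i,f,h)
Pivot set = {B,i,f,h}, free = {m,γ,ω,t}
RREF:
  r0: [   1    0    0    0    1    0    0    0]
  r1: [   0    1    0    0    1    0    0    0]
  r2: [   0    0    1    0   -2    1    1   -1]
  r3: [   0    0    0    1    0    0    0    0]
Fix exponent of m at 1, γ at 0, ω at 0, t at 0; solve each RREF row for its pivot's exponent:
  r0: exp(B) + (1)·1 = 0 ⇒ exp(B) = -1
  r1: exp(i) + (1)·1 = 0 ⇒ exp(i) = -1
  r2: exp(f) + (-2)·1 = 0 ⇒ exp(f) = 2
  r3: exp(h) + (0)·1 = 0 ⇒ exp(h) = 0
Π_1 = B^-1 · i^-1 · f^2 · m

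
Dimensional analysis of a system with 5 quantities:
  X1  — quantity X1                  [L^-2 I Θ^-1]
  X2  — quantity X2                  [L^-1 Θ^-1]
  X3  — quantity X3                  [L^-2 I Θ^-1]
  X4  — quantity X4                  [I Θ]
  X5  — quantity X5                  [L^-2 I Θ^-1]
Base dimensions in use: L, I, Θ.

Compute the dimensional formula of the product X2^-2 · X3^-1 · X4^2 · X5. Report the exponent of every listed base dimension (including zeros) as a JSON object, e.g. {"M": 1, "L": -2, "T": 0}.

{"L": 2, "I": 2, "Θ": 4}

Dimensional matrix (L×I×Θ by X1×X2×X3×X4×X5):
  L: [-2 -1 -2  0 -2]
  I: [ 1  0  1  1  1]
  Θ: [-1 -1 -1  1 -1]
  [L]: (-2)·-1+(-1)·-2+(2)·0+(1)·-2 = 2
  [I]: (-2)·0+(-1)·1+(2)·1+(1)·1 = 2
  [Θ]: (-2)·-1+(-1)·-1+(2)·1+(1)·-1 = 4
⇒ L^2 I^2 Θ^4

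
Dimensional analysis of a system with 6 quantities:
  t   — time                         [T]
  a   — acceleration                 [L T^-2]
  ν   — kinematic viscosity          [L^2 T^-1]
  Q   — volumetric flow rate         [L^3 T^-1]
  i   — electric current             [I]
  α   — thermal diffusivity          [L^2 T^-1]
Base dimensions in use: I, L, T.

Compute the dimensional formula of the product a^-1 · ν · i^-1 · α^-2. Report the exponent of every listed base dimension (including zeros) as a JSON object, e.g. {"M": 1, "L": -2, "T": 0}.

{"I": -1, "L": -3, "T": 3}

Exponent matrix [I,L,T] × [t,a,ν,Q,i,α]:
  I: [ 0  0  0  0  1  0]
  L: [ 0  1  2  3  0  2]
  T: [ 1 -2 -1 -1  0 -1]
  [I]: (-1)·0+(1)·0+(-1)·1+(-2)·0 = -1
  [L]: (-1)·1+(1)·2+(-1)·0+(-2)·2 = -3
  [T]: (-1)·-2+(1)·-1+(-1)·0+(-2)·-1 = 3
⇒ I^-1 L^-3 T^3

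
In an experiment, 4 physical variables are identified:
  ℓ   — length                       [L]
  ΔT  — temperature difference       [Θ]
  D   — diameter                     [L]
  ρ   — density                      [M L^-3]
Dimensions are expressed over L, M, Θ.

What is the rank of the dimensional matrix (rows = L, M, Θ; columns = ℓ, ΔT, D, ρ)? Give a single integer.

3

Write exponents as rows L,M,Θ / cols ℓ,ΔT,D,ρ:
  L: [ 1  0  1 -3]
  M: [ 0  0  0  1]
  Θ: [ 0  1  0  0]
Row reduction gives pivot columns ℓ,ΔT,ρ; rank = 3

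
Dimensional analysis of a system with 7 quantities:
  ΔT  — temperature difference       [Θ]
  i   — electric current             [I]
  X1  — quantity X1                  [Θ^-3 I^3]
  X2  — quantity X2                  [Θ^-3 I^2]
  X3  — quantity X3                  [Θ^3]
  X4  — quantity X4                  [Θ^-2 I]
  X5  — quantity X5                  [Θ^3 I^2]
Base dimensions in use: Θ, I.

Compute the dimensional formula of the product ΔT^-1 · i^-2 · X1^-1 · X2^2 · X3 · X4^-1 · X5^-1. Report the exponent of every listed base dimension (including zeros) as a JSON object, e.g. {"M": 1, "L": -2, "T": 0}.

Dimensional matrix (Θ×I by ΔT×i×X1×X2×X3×X4×X5):
  Θ: [ 1  0 -3 -3  3 -2  3]
  I: [ 0  1  3  2  0  1  2]
  [Θ]: (-1)·1+(-2)·0+(-1)·-3+(2)·-3+(1)·3+(-1)·-2+(-1)·3 = -2
  [I]: (-1)·0+(-2)·1+(-1)·3+(2)·2+(1)·0+(-1)·1+(-1)·2 = -4
⇒ Θ^-2 I^-4

{"Θ": -2, "I": -4}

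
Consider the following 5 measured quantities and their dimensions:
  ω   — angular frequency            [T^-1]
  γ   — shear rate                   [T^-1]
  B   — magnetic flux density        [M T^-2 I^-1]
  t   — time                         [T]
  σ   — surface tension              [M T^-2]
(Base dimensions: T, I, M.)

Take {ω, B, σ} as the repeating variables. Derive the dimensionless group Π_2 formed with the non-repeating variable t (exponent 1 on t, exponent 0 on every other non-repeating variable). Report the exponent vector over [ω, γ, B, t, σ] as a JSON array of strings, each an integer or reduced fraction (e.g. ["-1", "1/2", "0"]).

Write exponents as rows T,I,M / cols ω,γ,B,t,σ:
  T: [-1 -1 -2  1 -2]
  I: [ 0  0 -1  0  0]
  M: [ 0  0  1  0  1]
Row reduction gives pivot columns ω,B,σ; rank = 3
Pivot set = {ω,B,σ}, free = {γ,t}
RREF:
  r0: [   1    1    0   -1    0]
  r1: [   0    0    1    0    0]
  r2: [   0    0    0    0    1]
Fix exponent of t at 1, γ at 0; solve each RREF row for its pivot's exponent:
  r0: exp(ω) + (-1)·1 = 0 ⇒ exp(ω) = 1
  r1: exp(B) + (0)·1 = 0 ⇒ exp(B) = 0
  r2: exp(σ) + (0)·1 = 0 ⇒ exp(σ) = 0
Π_2 = ω · t

["1", "0", "0", "1", "0"]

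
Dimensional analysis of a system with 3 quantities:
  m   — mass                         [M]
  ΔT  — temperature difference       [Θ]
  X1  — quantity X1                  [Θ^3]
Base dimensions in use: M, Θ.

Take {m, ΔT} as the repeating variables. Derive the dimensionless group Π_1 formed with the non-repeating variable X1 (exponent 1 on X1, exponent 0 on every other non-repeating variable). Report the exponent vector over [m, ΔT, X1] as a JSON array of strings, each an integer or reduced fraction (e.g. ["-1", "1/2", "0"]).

["0", "-3", "1"]

Write exponents as rows M,Θ / cols m,ΔT,X1:
  M: [ 1  0  0]
  Θ: [ 0  1  3]
Row reduction gives pivot columns m,ΔT; rank = 2
Repeat: m,ΔT; free: X1
RREF:
  r0: [   1    0    0]
  r1: [   0    1    3]
Fix exponent of X1 at 1; solve each RREF row for its pivot's exponent:
  r0: exp(m) + (0)·1 = 0 ⇒ exp(m) = 0
  r1: exp(ΔT) + (3)·1 = 0 ⇒ exp(ΔT) = -3
Π_1 = ΔT^-3 · X1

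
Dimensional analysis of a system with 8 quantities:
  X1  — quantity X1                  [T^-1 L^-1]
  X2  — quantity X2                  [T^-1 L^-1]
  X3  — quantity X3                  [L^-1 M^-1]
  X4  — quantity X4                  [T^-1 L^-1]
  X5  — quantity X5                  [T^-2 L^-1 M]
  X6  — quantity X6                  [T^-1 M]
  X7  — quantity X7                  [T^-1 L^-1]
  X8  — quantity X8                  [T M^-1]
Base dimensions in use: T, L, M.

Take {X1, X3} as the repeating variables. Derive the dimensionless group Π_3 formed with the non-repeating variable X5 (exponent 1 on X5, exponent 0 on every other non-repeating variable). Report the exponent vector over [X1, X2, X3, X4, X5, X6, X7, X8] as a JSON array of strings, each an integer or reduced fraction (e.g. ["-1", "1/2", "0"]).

Write exponents as rows T,L,M / cols X1,X2,X3,X4,X5,X6,X7,X8:
  T: [-1 -1  0 -1 -2 -1 -1  1]
  L: [-1 -1 -1 -1 -1  0 -1  0]
  M: [ 0  0 -1  0  1  1  0 -1]
Row reduction gives pivot columns X1,X3; rank = 2
Pivot set = {X1,X3}, free = {X2,X4,X5,X6,X7,X8}
RREF:
  r0: [   1    1    0    1    2    1    1   -1]
  r1: [   0    0    1    0   -1   -1    0    1]
  r2: [   0    0    0    0    0    0    0    0]
Fix exponent of X5 at 1, X2 at 0, X4 at 0, X6 at 0, X7 at 0, X8 at 0; solve each RREF row for its pivot's exponent:
  r0: exp(X1) + (2)·1 = 0 ⇒ exp(X1) = -2
  r1: exp(X3) + (-1)·1 = 0 ⇒ exp(X3) = 1
Π_3 = X1^-2 · X3 · X5

["-2", "0", "1", "0", "1", "0", "0", "0"]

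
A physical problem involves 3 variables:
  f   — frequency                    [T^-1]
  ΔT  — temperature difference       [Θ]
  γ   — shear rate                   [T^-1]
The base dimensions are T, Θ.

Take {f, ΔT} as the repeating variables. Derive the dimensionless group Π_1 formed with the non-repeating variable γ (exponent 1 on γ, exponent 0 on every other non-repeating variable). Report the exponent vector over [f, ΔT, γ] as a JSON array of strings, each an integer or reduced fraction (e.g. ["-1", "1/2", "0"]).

Write exponents as rows T,Θ / cols f,ΔT,γ:
  T: [-1  0 -1]
  Θ: [ 0  1  0]
RREF → pivots at {f,ΔT} ⇒ r = 2
Pivot set = {f,ΔT}, free = {γ}
RREF:
  r0: [   1    0    1]
  r1: [   0    1    0]
Fix exponent of γ at 1; solve each RREF row for its pivot's exponent:
  r0: exp(f) + (1)·1 = 0 ⇒ exp(f) = -1
  r1: exp(ΔT) + (0)·1 = 0 ⇒ exp(ΔT) = 0
Π_1 = f^-1 · γ

["-1", "0", "1"]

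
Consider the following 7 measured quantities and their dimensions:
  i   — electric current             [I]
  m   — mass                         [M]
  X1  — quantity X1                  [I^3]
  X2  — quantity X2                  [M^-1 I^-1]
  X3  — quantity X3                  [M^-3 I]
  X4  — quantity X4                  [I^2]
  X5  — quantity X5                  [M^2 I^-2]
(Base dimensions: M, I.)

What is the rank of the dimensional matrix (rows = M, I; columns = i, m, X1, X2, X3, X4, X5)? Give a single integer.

Exponent matrix [M,I] × [i,m,X1,X2,X3,X4,X5]:
  M: [ 0  1  0 -1 -3  0  2]
  I: [ 1  0  3 -1  1  2 -2]
RREF → pivots at {i,m} ⇒ r = 2

2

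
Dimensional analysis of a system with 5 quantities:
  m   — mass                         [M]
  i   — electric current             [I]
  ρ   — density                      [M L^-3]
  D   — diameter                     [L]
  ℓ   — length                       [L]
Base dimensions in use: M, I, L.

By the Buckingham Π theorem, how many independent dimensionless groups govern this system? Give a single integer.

Exponent matrix [M,I,L] × [m,i,ρ,D,ℓ]:
  M: [ 1  0  1  0  0]
  I: [ 0  1  0  0  0]
  L: [ 0  0 -3  1  1]
RREF → pivots at {m,i,ρ} ⇒ r = 3
n=5, r=3 ⇒ 2 dimensionless groups

2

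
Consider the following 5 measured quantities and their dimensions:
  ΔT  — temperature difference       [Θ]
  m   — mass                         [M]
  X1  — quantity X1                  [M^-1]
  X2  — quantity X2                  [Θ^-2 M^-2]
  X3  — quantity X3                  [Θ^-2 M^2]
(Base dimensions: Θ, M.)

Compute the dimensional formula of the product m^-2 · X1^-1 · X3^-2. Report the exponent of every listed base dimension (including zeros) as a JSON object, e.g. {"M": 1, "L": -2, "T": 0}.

{"Θ": 4, "M": -5}

Dimensional matrix (Θ×M by ΔT×m×X1×X2×X3):
  Θ: [ 1  0  0 -2 -2]
  M: [ 0  1 -1 -2  2]
  [Θ]: (-2)·0+(-1)·0+(-2)·-2 = 4
  [M]: (-2)·1+(-1)·-1+(-2)·2 = -5
⇒ Θ^4 M^-5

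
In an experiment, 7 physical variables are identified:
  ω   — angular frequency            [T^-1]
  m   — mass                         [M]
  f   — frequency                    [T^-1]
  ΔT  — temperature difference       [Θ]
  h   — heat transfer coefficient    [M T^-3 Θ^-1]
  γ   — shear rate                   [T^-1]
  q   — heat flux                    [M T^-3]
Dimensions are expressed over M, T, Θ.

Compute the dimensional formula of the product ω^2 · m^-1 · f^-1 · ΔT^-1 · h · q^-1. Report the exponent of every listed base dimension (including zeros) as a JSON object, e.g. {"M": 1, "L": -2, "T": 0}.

Write exponents as rows M,T,Θ / cols ω,m,f,ΔT,h,γ,q:
  M: [ 0  1  0  0  1  0  1]
  T: [-1  0 -1  0 -3 -1 -3]
  Θ: [ 0  0  0  1 -1  0  0]
  [M]: (2)·0+(-1)·1+(-1)·0+(-1)·0+(1)·1+(-1)·1 = -1
  [T]: (2)·-1+(-1)·0+(-1)·-1+(-1)·0+(1)·-3+(-1)·-3 = -1
  [Θ]: (2)·0+(-1)·0+(-1)·0+(-1)·1+(1)·-1+(-1)·0 = -2
⇒ M^-1 T^-1 Θ^-2

{"M": -1, "T": -1, "Θ": -2}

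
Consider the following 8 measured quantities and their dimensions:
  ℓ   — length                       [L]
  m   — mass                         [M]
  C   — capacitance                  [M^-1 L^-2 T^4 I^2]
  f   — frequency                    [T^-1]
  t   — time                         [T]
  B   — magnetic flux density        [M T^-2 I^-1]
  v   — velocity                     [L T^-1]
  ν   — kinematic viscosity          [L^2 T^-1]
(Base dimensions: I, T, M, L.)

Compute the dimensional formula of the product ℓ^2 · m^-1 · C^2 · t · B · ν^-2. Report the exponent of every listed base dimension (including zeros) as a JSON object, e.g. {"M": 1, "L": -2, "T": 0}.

{"I": 3, "T": 9, "M": -2, "L": -6}

Dimensional matrix (I×T×M×L by ℓ×m×C×f×t×B×v×ν):
  I: [ 0  0  2  0  0 -1  0  0]
  T: [ 0  0  4 -1  1 -2 -1 -1]
  M: [ 0  1 -1  0  0  1  0  0]
  L: [ 1  0 -2  0  0  0  1  2]
  [I]: (2)·0+(-1)·0+(2)·2+(1)·0+(1)·-1+(-2)·0 = 3
  [T]: (2)·0+(-1)·0+(2)·4+(1)·1+(1)·-2+(-2)·-1 = 9
  [M]: (2)·0+(-1)·1+(2)·-1+(1)·0+(1)·1+(-2)·0 = -2
  [L]: (2)·1+(-1)·0+(2)·-2+(1)·0+(1)·0+(-2)·2 = -6
⇒ I^3 T^9 M^-2 L^-6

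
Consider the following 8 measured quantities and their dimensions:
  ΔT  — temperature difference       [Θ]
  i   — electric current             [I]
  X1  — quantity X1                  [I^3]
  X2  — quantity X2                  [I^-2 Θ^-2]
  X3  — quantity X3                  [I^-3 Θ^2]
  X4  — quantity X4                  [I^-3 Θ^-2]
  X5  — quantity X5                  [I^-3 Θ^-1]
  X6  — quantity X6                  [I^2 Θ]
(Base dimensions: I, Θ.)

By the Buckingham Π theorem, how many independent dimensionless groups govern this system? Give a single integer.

6

Dimensional matrix (I×Θ by ΔT×i×X1×X2×X3×X4×X5×X6):
  I: [ 0  1  3 -2 -3 -3 -3  2]
  Θ: [ 1  0  0 -2  2 -2 -1  1]
RREF → pivots at {ΔT,i} ⇒ r = 2
8 vars − rank 2 = 6 Π groups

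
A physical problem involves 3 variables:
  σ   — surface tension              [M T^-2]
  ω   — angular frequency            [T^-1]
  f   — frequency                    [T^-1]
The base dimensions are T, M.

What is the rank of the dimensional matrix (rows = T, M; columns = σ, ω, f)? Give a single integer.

Exponent matrix [T,M] × [σ,ω,f]:
  T: [-2 -1 -1]
  M: [ 1  0  0]
RREF → pivots at {σ,ω} ⇒ r = 2

2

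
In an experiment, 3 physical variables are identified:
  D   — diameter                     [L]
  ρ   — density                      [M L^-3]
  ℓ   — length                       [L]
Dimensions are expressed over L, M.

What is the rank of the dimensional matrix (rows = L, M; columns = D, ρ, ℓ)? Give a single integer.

2

Dimensional matrix (L×M by D×ρ×ℓ):
  L: [ 1 -3  1]
  M: [ 0  1  0]
RREF → pivots at {D,ρ} ⇒ r = 2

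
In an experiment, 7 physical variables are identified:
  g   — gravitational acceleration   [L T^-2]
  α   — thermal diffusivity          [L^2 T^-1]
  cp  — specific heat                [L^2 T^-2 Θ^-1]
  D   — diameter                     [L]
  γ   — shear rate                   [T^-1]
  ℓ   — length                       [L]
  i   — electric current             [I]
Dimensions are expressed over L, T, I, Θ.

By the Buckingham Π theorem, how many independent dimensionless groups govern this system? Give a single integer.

3

Exponent matrix [L,T,I,Θ] × [g,α,cp,D,γ,ℓ,i]:
  L: [ 1  2  2  1  0  1  0]
  T: [-2 -1 -2  0 -1  0  0]
  I: [ 0  0  0  0  0  0  1]
  Θ: [ 0  0 -1  0  0  0  0]
Row reduction gives pivot columns g,α,cp,i; rank = 4
Π count = n − r = 7 − 4 = 3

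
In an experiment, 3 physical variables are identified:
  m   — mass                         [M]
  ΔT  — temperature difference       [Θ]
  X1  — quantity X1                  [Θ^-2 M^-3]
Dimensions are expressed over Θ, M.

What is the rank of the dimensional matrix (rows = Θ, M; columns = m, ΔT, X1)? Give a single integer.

Dimensional matrix (Θ×M by m×ΔT×X1):
  Θ: [ 0  1 -2]
  M: [ 1  0 -3]
Row reduction gives pivot columns m,ΔT; rank = 2

2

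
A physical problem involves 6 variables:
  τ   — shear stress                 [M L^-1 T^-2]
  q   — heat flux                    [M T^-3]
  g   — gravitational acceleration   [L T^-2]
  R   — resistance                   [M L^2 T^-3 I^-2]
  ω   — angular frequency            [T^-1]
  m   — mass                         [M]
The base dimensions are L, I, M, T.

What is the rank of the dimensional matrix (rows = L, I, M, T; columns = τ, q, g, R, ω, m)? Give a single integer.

Write exponents as rows L,I,M,T / cols τ,q,g,R,ω,m:
  L: [-1  0  1  2  0  0]
  I: [ 0  0  0 -2  0  0]
  M: [ 1  1  0  1  0  1]
  T: [-2 -3 -2 -3 -1  0]
Echelon form has 4 nonzero rows (pivots: τ,q,g,R)

4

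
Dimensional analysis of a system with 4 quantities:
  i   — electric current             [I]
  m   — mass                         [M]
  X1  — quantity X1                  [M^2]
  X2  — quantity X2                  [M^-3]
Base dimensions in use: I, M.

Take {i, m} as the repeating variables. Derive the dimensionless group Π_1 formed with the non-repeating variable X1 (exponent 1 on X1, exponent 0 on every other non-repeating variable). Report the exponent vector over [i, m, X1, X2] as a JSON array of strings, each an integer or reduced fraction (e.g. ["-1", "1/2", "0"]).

["0", "-2", "1", "0"]

Exponent matrix [I,M] × [i,m,X1,X2]:
  I: [ 1  0  0  0]
  M: [ 0  1  2 -3]
Row reduction gives pivot columns i,m; rank = 2
Repeat: i,m; free: X1,X2
RREF:
  r0: [   1    0    0    0]
  r1: [   0    1    2   -3]
Fix exponent of X1 at 1, X2 at 0; solve each RREF row for its pivot's exponent:
  r0: exp(i) + (0)·1 = 0 ⇒ exp(i) = 0
  r1: exp(m) + (2)·1 = 0 ⇒ exp(m) = -2
Π_1 = m^-2 · X1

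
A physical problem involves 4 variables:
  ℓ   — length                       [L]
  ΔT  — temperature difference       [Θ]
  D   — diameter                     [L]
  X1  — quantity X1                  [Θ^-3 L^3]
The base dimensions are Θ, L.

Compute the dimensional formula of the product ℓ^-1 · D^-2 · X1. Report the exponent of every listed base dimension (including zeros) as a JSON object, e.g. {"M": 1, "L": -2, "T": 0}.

Write exponents as rows Θ,L / cols ℓ,ΔT,D,X1:
  Θ: [ 0  1  0 -3]
  L: [ 1  0  1  3]
  [Θ]: (-1)·0+(-2)·0+(1)·-3 = -3
  [L]: (-1)·1+(-2)·1+(1)·3 = 0
⇒ Θ^-3

{"Θ": -3, "L": 0}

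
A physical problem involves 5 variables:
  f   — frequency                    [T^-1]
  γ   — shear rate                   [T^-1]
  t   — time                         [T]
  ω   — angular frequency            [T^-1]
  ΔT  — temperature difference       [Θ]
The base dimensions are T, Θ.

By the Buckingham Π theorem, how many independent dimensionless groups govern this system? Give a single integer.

3

Dimensional matrix (T×Θ by f×γ×t×ω×ΔT):
  T: [-1 -1  1 -1  0]
  Θ: [ 0  0  0  0  1]
Echelon form has 2 nonzero rows (pivots: f,ΔT)
5 vars − rank 2 = 3 Π groups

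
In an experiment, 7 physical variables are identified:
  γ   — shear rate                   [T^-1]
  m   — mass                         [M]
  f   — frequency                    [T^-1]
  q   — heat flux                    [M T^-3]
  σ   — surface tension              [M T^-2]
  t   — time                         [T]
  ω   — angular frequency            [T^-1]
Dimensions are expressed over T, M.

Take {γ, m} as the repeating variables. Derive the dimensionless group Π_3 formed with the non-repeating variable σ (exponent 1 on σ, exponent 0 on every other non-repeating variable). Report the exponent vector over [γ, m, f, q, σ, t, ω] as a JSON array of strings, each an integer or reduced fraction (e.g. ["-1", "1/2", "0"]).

Write exponents as rows T,M / cols γ,m,f,q,σ,t,ω:
  T: [-1  0 -1 -3 -2  1 -1]
  M: [ 0  1  0  1  1  0  0]
Row reduction gives pivot columns γ,m; rank = 2
Repeat: γ,m; free: f,q,σ,t,ω
RREF:
  r0: [   1    0    1    3    2   -1    1]
  r1: [   0    1    0    1    1    0    0]
Fix exponent of σ at 1, f at 0, q at 0, t at 0, ω at 0; solve each RREF row for its pivot's exponent:
  r0: exp(γ) + (2)·1 = 0 ⇒ exp(γ) = -2
  r1: exp(m) + (1)·1 = 0 ⇒ exp(m) = -1
Π_3 = γ^-2 · m^-1 · σ

["-2", "-1", "0", "0", "1", "0", "0"]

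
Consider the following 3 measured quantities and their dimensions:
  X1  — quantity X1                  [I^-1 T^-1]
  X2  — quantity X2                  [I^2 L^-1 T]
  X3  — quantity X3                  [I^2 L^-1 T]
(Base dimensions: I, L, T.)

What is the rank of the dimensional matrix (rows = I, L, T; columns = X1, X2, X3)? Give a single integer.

2

Dimensional matrix (I×L×T by X1×X2×X3):
  I: [-1  2  2]
  L: [ 0 -1 -1]
  T: [-1  1  1]
RREF → pivots at {X1,X2} ⇒ r = 2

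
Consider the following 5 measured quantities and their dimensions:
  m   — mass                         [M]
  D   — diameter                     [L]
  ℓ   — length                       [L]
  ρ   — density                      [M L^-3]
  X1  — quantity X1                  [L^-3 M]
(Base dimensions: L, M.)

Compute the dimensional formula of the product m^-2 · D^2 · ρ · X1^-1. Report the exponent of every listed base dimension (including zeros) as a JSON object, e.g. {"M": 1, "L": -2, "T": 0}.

{"L": 2, "M": -2}

Exponent matrix [L,M] × [m,D,ℓ,ρ,X1]:
  L: [ 0  1  1 -3 -3]
  M: [ 1  0  0  1  1]
  [L]: (-2)·0+(2)·1+(1)·-3+(-1)·-3 = 2
  [M]: (-2)·1+(2)·0+(1)·1+(-1)·1 = -2
⇒ L^2 M^-2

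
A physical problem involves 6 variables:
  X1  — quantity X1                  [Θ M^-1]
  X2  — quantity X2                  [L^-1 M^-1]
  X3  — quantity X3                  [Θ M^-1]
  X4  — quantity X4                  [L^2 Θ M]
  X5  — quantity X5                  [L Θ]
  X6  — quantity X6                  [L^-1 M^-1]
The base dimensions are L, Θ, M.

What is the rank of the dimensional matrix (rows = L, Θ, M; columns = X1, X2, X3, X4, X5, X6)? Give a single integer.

2

Dimensional matrix (L×Θ×M by X1×X2×X3×X4×X5×X6):
  L: [ 0 -1  0  2  1 -1]
  Θ: [ 1  0  1  1  1  0]
  M: [-1 -1 -1  1  0 -1]
Row reduction gives pivot columns X1,X2; rank = 2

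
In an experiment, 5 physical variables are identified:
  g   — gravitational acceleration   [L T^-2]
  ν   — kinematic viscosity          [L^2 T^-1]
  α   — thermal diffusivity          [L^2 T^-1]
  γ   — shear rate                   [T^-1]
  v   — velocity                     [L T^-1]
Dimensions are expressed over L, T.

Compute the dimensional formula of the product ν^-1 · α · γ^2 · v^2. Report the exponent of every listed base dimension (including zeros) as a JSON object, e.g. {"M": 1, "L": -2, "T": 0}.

{"L": 2, "T": -4}

Exponent matrix [L,T] × [g,ν,α,γ,v]:
  L: [ 1  2  2  0  1]
  T: [-2 -1 -1 -1 -1]
  [L]: (-1)·2+(1)·2+(2)·0+(2)·1 = 2
  [T]: (-1)·-1+(1)·-1+(2)·-1+(2)·-1 = -4
⇒ L^2 T^-4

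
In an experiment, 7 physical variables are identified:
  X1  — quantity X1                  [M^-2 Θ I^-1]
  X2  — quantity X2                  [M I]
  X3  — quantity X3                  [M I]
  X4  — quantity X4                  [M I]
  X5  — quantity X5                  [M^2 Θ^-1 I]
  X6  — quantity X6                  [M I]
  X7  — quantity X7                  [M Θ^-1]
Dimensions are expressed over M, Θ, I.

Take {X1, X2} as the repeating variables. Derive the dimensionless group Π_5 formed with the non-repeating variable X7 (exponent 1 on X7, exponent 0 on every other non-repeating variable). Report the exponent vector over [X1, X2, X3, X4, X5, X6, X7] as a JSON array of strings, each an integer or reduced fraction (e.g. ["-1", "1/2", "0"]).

Exponent matrix [M,Θ,I] × [X1,X2,X3,X4,X5,X6,X7]:
  M: [-2  1  1  1  2  1  1]
  Θ: [ 1  0  0  0 -1  0 -1]
  I: [-1  1  1  1  1  1  0]
Row reduction gives pivot columns X1,X2; rank = 2
Pivot set = {X1,X2}, free = {X3,X4,X5,X6,X7}
RREF:
  r0: [   1    0    0    0   -1    0   -1]
  r1: [   0    1    1    1    0    1   -1]
  r2: [   0    0    0    0    0    0    0]
Fix exponent of X7 at 1, X3 at 0, X4 at 0, X5 at 0, X6 at 0; solve each RREF row for its pivot's exponent:
  r0: exp(X1) + (-1)·1 = 0 ⇒ exp(X1) = 1
  r1: exp(X2) + (-1)·1 = 0 ⇒ exp(X2) = 1
Π_5 = X1 · X2 · X7

["1", "1", "0", "0", "0", "0", "1"]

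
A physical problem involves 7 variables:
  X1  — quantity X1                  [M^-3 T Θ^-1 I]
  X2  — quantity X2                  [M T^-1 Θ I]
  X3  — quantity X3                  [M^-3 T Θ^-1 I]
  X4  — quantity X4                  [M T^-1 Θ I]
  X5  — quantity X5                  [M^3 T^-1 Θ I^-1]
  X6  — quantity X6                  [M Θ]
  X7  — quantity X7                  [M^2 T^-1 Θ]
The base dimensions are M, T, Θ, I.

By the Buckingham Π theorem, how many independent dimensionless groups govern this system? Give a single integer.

Dimensional matrix (M×T×Θ×I by X1×X2×X3×X4×X5×X6×X7):
  M: [-3  1 -3  1  3  1  2]
  T: [ 1 -1  1 -1 -1  0 -1]
  Θ: [-1  1 -1  1  1  1  1]
  I: [ 1  1  1  1 -1  0  0]
Row reduction gives pivot columns X1,X2,X6; rank = 3
n=7, r=3 ⇒ 4 dimensionless groups

4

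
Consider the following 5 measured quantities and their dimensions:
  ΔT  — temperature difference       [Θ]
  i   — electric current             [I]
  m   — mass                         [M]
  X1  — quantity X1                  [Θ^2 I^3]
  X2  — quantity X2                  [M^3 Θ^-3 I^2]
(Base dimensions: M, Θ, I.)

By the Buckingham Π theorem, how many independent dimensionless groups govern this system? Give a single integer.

Dimensional matrix (M×Θ×I by ΔT×i×m×X1×X2):
  M: [ 0  0  1  0  3]
  Θ: [ 1  0  0  2 -3]
  I: [ 0  1  0  3  2]
Echelon form has 3 nonzero rows (pivots: ΔT,i,m)
n=5, r=3 ⇒ 2 dimensionless groups

2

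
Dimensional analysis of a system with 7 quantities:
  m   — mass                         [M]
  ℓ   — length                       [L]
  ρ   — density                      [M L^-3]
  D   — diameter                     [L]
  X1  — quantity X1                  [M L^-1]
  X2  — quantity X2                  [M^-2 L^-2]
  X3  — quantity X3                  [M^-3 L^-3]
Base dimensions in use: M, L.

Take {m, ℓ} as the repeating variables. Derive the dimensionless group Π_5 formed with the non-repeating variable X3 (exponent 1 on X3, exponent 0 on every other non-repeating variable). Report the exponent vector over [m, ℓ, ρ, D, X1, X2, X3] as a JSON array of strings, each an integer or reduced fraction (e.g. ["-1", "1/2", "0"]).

["3", "3", "0", "0", "0", "0", "1"]

Exponent matrix [M,L] × [m,ℓ,ρ,D,X1,X2,X3]:
  M: [ 1  0  1  0  1 -2 -3]
  L: [ 0  1 -3  1 -1 -2 -3]
Row reduction gives pivot columns m,ℓ; rank = 2
Repeat: m,ℓ; free: ρ,D,X1,X2,X3
RREF:
  r0: [   1    0    1    0    1   -2   -3]
  r1: [   0    1   -3    1   -1   -2   -3]
Fix exponent of X3 at 1, ρ at 0, D at 0, X1 at 0, X2 at 0; solve each RREF row for its pivot's exponent:
  r0: exp(m) + (-3)·1 = 0 ⇒ exp(m) = 3
  r1: exp(ℓ) + (-3)·1 = 0 ⇒ exp(ℓ) = 3
Π_5 = m^3 · ℓ^3 · X3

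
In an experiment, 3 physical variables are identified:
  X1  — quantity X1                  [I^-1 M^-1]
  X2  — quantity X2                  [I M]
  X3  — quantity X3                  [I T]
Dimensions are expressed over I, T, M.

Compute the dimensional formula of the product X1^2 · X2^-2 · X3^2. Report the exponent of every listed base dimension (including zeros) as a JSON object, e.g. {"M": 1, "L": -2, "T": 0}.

{"I": -2, "T": 2, "M": -4}

Write exponents as rows I,T,M / cols X1,X2,X3:
  I: [-1  1  1]
  T: [ 0  0  1]
  M: [-1  1  0]
  [I]: (2)·-1+(-2)·1+(2)·1 = -2
  [T]: (2)·0+(-2)·0+(2)·1 = 2
  [M]: (2)·-1+(-2)·1+(2)·0 = -4
⇒ I^-2 T^2 M^-4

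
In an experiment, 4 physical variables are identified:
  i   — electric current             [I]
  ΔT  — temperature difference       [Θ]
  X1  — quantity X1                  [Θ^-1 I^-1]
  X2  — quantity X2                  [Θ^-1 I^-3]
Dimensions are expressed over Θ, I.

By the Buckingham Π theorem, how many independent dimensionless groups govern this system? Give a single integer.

2

Write exponents as rows Θ,I / cols i,ΔT,X1,X2:
  Θ: [ 0  1 -1 -1]
  I: [ 1  0 -1 -3]
RREF → pivots at {i,ΔT} ⇒ r = 2
n=4, r=2 ⇒ 2 dimensionless groups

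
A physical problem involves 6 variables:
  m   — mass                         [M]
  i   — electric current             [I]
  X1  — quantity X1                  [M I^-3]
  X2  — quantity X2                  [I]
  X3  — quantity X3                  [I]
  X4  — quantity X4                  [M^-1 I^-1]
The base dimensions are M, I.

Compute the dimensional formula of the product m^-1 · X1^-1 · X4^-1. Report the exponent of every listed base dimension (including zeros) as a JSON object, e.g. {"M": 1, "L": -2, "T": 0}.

{"M": -1, "I": 4}

Write exponents as rows M,I / cols m,i,X1,X2,X3,X4:
  M: [ 1  0  1  0  0 -1]
  I: [ 0  1 -3  1  1 -1]
  [M]: (-1)·1+(-1)·1+(-1)·-1 = -1
  [I]: (-1)·0+(-1)·-3+(-1)·-1 = 4
⇒ M^-1 I^4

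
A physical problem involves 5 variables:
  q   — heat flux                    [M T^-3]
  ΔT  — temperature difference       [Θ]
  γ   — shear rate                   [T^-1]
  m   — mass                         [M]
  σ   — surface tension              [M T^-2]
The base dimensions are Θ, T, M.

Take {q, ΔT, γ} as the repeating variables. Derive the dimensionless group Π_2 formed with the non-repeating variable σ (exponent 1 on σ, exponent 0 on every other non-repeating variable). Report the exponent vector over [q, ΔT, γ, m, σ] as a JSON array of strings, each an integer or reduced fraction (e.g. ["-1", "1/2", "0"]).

Exponent matrix [Θ,T,M] × [q,ΔT,γ,m,σ]:
  Θ: [ 0  1  0  0  0]
  T: [-3  0 -1  0 -2]
  M: [ 1  0  0  1  1]
Echelon form has 3 nonzero rows (pivots: q,ΔT,γ)
Pivot set = {q,ΔT,γ}, free = {m,σ}
RREF:
  r0: [   1    0    0    1    1]
  r1: [   0    1    0    0    0]
  r2: [   0    0    1   -3   -1]
Fix exponent of σ at 1, m at 0; solve each RREF row for its pivot's exponent:
  r0: exp(q) + (1)·1 = 0 ⇒ exp(q) = -1
  r1: exp(ΔT) + (0)·1 = 0 ⇒ exp(ΔT) = 0
  r2: exp(γ) + (-1)·1 = 0 ⇒ exp(γ) = 1
Π_2 = q^-1 · γ · σ

["-1", "0", "1", "0", "1"]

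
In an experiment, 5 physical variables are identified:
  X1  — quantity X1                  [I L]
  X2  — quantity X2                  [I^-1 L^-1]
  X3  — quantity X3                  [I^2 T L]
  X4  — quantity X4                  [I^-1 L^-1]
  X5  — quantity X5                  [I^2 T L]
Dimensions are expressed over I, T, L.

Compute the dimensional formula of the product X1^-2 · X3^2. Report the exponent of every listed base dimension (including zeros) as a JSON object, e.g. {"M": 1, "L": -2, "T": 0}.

Exponent matrix [I,T,L] × [X1,X2,X3,X4,X5]:
  I: [ 1 -1  2 -1  2]
  T: [ 0  0  1  0  1]
  L: [ 1 -1  1 -1  1]
  [I]: (-2)·1+(2)·2 = 2
  [T]: (-2)·0+(2)·1 = 2
  [L]: (-2)·1+(2)·1 = 0
⇒ I^2 T^2

{"I": 2, "T": 2, "L": 0}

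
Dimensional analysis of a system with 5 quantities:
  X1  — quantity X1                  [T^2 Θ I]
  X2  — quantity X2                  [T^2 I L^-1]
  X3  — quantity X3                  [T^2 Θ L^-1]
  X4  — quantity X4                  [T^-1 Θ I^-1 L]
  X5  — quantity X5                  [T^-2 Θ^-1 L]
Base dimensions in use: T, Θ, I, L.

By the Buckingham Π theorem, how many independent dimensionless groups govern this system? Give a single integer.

Dimensional matrix (T×Θ×I×L by X1×X2×X3×X4×X5):
  T: [ 2  2  2 -1 -2]
  Θ: [ 1  0  1  1 -1]
  I: [ 1  1  0 -1  0]
  L: [ 0 -1 -1  1  1]
Row reduction gives pivot columns X1,X2,X3; rank = 3
Π count = n − r = 5 − 3 = 2

2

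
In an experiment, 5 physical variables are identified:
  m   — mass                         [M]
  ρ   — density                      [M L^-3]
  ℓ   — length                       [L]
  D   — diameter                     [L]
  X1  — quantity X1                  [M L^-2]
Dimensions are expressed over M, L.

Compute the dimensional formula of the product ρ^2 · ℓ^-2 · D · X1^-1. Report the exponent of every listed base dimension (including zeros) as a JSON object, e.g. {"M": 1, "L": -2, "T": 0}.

{"M": 1, "L": -5}

Write exponents as rows M,L / cols m,ρ,ℓ,D,X1:
  M: [ 1  1  0  0  1]
  L: [ 0 -3  1  1 -2]
  [M]: (2)·1+(-2)·0+(1)·0+(-1)·1 = 1
  [L]: (2)·-3+(-2)·1+(1)·1+(-1)·-2 = -5
⇒ M L^-5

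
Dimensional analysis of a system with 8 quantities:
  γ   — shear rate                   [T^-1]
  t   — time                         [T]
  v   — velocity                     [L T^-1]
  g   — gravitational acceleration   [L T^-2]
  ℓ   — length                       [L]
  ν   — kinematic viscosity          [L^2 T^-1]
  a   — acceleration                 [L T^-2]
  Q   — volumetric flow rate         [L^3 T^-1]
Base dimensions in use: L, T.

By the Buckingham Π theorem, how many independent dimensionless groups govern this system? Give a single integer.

6

Exponent matrix [L,T] × [γ,t,v,g,ℓ,ν,a,Q]:
  L: [ 0  0  1  1  1  2  1  3]
  T: [-1  1 -1 -2  0 -1 -2 -1]
Row reduction gives pivot columns γ,v; rank = 2
8 vars − rank 2 = 6 Π groups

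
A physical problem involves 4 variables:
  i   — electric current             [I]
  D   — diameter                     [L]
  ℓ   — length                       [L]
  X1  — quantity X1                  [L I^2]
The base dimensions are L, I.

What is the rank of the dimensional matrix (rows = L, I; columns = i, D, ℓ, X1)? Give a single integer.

2

Dimensional matrix (L×I by i×D×ℓ×X1):
  L: [ 0  1  1  1]
  I: [ 1  0  0  2]
RREF → pivots at {i,D} ⇒ r = 2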